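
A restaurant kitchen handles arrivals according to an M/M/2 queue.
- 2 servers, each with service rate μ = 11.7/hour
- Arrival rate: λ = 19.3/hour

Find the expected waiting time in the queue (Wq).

Traffic intensity: ρ = λ/(cμ) = 19.3/(2×11.7) = 0.8248
Since ρ = 0.8248 < 1, system is stable.
Offered load a = λ/μ = cρ = 19.3/11.7 = 1.6496
P₀ = [ Σₙ₌₀^1 aⁿ/n! + a^2/(2!(1-ρ)) ]⁻¹
Σ = a^0/0! + a^1/1! = 1.0000 + 1.6496 = 2.6496
a^2/(2!(1-ρ)) = 2.721090/(2 × 0.1752137) = 7.7651
P₀ = 1/(2.6496 + 7.7651) = 0.09602
Lq = P₀·a^2·ρ / (2!(1-ρ)²) = 0.0960187 × 2.72109 × 0.824786 / (2 × 0.0306998) = 3.5097
Wq = Lq/λ = 3.50974/19.3 = 0.1819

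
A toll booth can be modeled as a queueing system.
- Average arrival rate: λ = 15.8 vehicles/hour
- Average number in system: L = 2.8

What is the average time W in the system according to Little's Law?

Little's Law: L = λW, so W = L/λ
W = 2.8/15.8 = 0.1772 hours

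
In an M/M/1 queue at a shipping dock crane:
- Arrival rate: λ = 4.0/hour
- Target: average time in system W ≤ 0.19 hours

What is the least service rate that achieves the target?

For M/M/1: W = 1/(μ-λ)
Need W ≤ 0.19, so 1/(μ-λ) ≤ 0.19
μ - λ ≥ 1/0.19 = 5.2632
μ ≥ 4.0 + 5.2632 = 9.2632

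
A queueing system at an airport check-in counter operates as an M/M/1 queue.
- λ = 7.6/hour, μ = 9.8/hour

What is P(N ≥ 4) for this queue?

ρ = λ/μ = 7.6/9.8 = 0.7755
P(N ≥ n) = ρⁿ
P(N ≥ 4) = 0.7755^4
P(N ≥ 4) = 0.3617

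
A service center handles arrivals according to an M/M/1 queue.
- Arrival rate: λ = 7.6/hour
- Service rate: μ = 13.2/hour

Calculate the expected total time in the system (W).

First, compute utilization: ρ = λ/μ = 7.6/13.2 = 0.5758
For M/M/1: W = 1/(μ-λ)
W = 1/(13.2-7.6) = 1/5.60
W = 0.1786 hours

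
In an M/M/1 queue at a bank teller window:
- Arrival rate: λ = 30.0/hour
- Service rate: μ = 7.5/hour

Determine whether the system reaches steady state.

Stability requires ρ = λ/(cμ) < 1
ρ = 30.0/(1 × 7.5) = 30.0/7.50 = 4.0000
Since 4.0000 ≥ 1, the system is UNSTABLE.
Queue grows without bound. Need μ > λ = 30.0.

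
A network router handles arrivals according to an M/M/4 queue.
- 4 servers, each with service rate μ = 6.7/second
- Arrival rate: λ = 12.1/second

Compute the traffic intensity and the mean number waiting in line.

Traffic intensity: ρ = λ/(cμ) = 12.1/(4×6.7) = 0.4515
Since ρ = 0.4515 < 1, system is stable.
Offered load a = λ/μ = cρ = 12.1/6.7 = 1.8060
P₀ = [ Σₙ₌₀^3 aⁿ/n! + a^4/(4!(1-ρ)) ]⁻¹
Σ = a^0/0! + a^1/1! + a^2/2! + a^3/3! = 1.00000 + 1.80597 + 1.63076 + 0.981704 = 5.4184
a^4/(4!(1-ρ)) = 10.6376/(24 × 0.5485) = 0.8081
P₀ = 1/(5.4184 + 0.8081) = 0.1606
Lq = P₀·a^4·ρ / (4!(1-ρ)²) = 0.1606 × 10.6376 × 0.4515 / (24 × 0.3009) = 0.1068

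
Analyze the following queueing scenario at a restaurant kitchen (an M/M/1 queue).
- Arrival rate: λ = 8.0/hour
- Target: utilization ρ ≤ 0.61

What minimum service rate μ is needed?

ρ = λ/μ, so μ = λ/ρ
μ ≥ 8.0/0.61 = 13.1148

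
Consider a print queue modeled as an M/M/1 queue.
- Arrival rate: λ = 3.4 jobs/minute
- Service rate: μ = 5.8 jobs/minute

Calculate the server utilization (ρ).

Server utilization: ρ = λ/μ
ρ = 3.4/5.8 = 0.5862
The server is busy 58.62% of the time.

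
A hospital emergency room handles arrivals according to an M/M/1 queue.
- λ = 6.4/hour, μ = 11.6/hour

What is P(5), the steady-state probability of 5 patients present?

ρ = λ/μ = 6.4/11.6 = 0.55172
P(n) = (1-ρ)ρⁿ
P(5) = (1-0.55172) × 0.55172^5
P(5) = 0.4483 × 0.05112
P(5) = 0.02292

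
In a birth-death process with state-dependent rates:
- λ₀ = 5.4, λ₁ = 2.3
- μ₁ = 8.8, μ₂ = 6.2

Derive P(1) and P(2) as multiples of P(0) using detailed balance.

Balance equations:
State 0: λ₀P₀ = μ₁P₁ → P₁ = (λ₀/μ₁)P₀ = (5.4/8.8)P₀ = 0.6136P₀
State 1: P₂ = (λ₀λ₁)/(μ₁μ₂)P₀ = (5.4×2.3)/(8.8×6.2)P₀ = 0.2276P₀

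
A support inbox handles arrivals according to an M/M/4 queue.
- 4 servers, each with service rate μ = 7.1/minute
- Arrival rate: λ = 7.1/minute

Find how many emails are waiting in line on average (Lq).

Traffic intensity: ρ = λ/(cμ) = 7.1/(4×7.1) = 0.2500
Since ρ = 0.2500 < 1, system is stable.
Offered load a = λ/μ = cρ = 7.1/7.1 = 1.0000
P₀ = [ Σₙ₌₀^3 aⁿ/n! + a^4/(4!(1-ρ)) ]⁻¹
Σ = a^0/0! + a^1/1! + a^2/2! + a^3/3! = 1.0000 + 1.0000 + 0.5000 + 0.1667 = 2.6667
a^4/(4!(1-ρ)) = 1.0000/(24 × 0.7500) = 0.05556
P₀ = 1/(2.6667 + 0.05556) = 0.3673
Lq = P₀·a^4·ρ / (4!(1-ρ)²) = 0.36735 × 1.0000 × 0.25000 / (24 × 0.56250) = 0.006803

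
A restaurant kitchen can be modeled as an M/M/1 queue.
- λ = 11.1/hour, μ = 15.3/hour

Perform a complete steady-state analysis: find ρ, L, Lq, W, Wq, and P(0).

Step 1: ρ = λ/μ = 11.1/15.3 = 0.7255
Step 2: L = λ/(μ-λ) = 11.1/4.20 = 2.6429
Step 3: Lq = λ²/(μ(μ-λ)) = 123.21/(15.3×4.20) = 1.9174
Step 4: W = 1/(μ-λ) = 1/4.20 = 0.2381
Step 5: Wq = λ/(μ(μ-λ)) = 11.1/(15.3×4.20) = 0.1727
Step 6: P(0) = 1-ρ = 0.2745
Verify: L = λW = 11.1×0.2381 = 2.6429 ✔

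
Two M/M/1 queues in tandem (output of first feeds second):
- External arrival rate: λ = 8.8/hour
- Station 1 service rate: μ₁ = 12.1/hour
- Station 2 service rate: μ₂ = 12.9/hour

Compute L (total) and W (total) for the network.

By Jackson's theorem, each station behaves as independent M/M/1.
Station 1: ρ₁ = 8.8/12.1 = 0.7273, L₁ = ρ₁/(1-ρ₁) = λ/(μ₁-λ) = 8.8/3.30 = 2.6667
Station 2: ρ₂ = 8.8/12.9 = 0.6822, L₂ = ρ₂/(1-ρ₂) = λ/(μ₂-λ) = 8.8/4.10 = 2.1463
Total: L = L₁ + L₂ = 2.6667 + 2.1463 = 4.8130
W = L/λ = 4.8130/8.8 = 0.5469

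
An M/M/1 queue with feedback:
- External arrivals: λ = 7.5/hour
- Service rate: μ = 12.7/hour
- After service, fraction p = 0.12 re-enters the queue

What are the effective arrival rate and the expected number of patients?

Effective arrival rate: λ_eff = λ/(1-p) = 7.5/(1-0.12) = 7.5/0.88 = 8.5227
ρ = λ_eff/μ = 8.5227/12.7 = 0.67108
L = ρ/(1-ρ) = 0.67108/(1-0.67108) = 2.0403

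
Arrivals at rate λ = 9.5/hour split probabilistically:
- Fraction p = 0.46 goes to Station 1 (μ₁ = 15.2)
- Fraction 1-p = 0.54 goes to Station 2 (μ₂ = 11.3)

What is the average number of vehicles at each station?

Effective rates: λ₁ = 9.5×0.46 = 4.37, λ₂ = 9.5×0.54 = 5.13
Station 1: ρ₁ = 4.37/15.2 = 0.2875, L₁ = ρ₁/(1-ρ₁) = 0.2875/(1-0.2875) = 0.4035
Station 2: ρ₂ = 5.13/11.3 = 0.45398, L₂ = ρ₂/(1-ρ₂) = 0.45398/(1-0.45398) = 0.8314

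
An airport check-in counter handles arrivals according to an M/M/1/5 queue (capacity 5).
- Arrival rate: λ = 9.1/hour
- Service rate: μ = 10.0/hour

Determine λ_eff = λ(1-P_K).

ρ = λ/μ = 9.1/10.0 = 0.9100
P₀ = (1-ρ)/(1-ρ^(K+1)) = (1-0.9100)/(1-0.9100^6) = 0.09000/0.4321 = 0.2083
P_K = P₀×ρ^K = 0.2083 × 0.9100^5 = 0.2083 × 0.6240 = 0.1300
λ_eff = λ(1-P_K) = 9.1 × (1 - 0.12997) = 9.1 × 0.87003 = 7.9173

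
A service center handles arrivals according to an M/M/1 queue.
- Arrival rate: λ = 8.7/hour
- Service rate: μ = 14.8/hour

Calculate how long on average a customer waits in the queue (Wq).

First, compute utilization: ρ = λ/μ = 8.7/14.8 = 0.5878
For M/M/1: Wq = λ/(μ(μ-λ))
Wq = 8.7/(14.8 × (14.8-8.7))
Wq = 8.7/(14.8 × 6.10)
Wq = 0.09637 hours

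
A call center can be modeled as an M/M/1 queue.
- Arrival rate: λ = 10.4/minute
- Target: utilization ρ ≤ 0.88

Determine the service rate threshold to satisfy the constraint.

ρ = λ/μ, so μ = λ/ρ
μ ≥ 10.4/0.88 = 11.8182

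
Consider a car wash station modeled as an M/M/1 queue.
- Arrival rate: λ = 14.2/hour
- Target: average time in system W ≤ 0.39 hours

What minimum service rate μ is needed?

For M/M/1: W = 1/(μ-λ)
Need W ≤ 0.39, so 1/(μ-λ) ≤ 0.39
μ - λ ≥ 1/0.39 = 2.5641
μ ≥ 14.2 + 2.5641 = 16.7641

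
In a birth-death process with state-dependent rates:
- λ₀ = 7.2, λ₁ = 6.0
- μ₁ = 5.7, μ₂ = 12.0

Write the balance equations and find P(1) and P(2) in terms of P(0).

Balance equations:
State 0: λ₀P₀ = μ₁P₁ → P₁ = (λ₀/μ₁)P₀ = (7.2/5.7)P₀ = 1.2632P₀
State 1: P₂ = (λ₀λ₁)/(μ₁μ₂)P₀ = (7.2×6.0)/(5.7×12.0)P₀ = 0.6316P₀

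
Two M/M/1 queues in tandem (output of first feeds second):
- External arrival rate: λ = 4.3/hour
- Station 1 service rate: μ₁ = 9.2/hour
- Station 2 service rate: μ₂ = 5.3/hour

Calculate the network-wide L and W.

By Jackson's theorem, each station behaves as independent M/M/1.
Station 1: ρ₁ = 4.3/9.2 = 0.4674, L₁ = ρ₁/(1-ρ₁) = λ/(μ₁-λ) = 4.3/4.90 = 0.8776
Station 2: ρ₂ = 4.3/5.3 = 0.8113, L₂ = ρ₂/(1-ρ₂) = λ/(μ₂-λ) = 4.3/1.00 = 4.3000
Total: L = L₁ + L₂ = 0.8776 + 4.3000 = 5.1776
W = L/λ = 5.1776/4.3 = 1.2041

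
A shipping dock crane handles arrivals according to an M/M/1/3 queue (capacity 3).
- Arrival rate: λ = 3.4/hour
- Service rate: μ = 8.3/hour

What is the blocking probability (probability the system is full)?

ρ = λ/μ = 3.4/8.3 = 0.40964
P₀ = (1-ρ)/(1-ρ^(K+1)) = (1-0.40964)/(1-0.40964^4) = 0.5904/0.9718 = 0.6075
P_K = P₀×ρ^K = 0.6075 × 0.40964^3 = 0.6075 × 0.06874 = 0.04176
Blocking probability = 4.18%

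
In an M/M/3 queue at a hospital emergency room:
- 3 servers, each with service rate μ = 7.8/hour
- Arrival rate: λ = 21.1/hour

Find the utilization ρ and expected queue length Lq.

Traffic intensity: ρ = λ/(cμ) = 21.1/(3×7.8) = 0.9017
Since ρ = 0.9017 < 1, system is stable.
Offered load a = λ/μ = cρ = 21.1/7.8 = 2.7051
P₀ = [ Σₙ₌₀^2 aⁿ/n! + a^3/(3!(1-ρ)) ]⁻¹
Σ = a^0/0! + a^1/1! + a^2/2! = 1.0000 + 2.7051 + 3.6589 = 7.3640
a^3/(3!(1-ρ)) = 19.7954/(6 × 0.0982906) = 33.5661
P₀ = 1/(7.3640 + 33.5661) = 0.02443
Lq = P₀·a^3·ρ / (3!(1-ρ)²) = 0.024432 × 19.7954 × 0.90171 / (6 × 0.0096610) = 7.5234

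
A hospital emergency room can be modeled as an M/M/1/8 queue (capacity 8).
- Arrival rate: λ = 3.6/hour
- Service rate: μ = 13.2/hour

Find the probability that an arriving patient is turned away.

ρ = λ/μ = 3.6/13.2 = 0.27273
P₀ = (1-ρ)/(1-ρ^(K+1)) = (1-0.27273)/(1-0.27273^9) = 0.7273/1.0000 = 0.7273
P_K = P₀×ρ^K = 0.7273 × 0.27273^8 = 0.7273 × 0.00003061 = 0.00002226
Blocking probability = 0.002226%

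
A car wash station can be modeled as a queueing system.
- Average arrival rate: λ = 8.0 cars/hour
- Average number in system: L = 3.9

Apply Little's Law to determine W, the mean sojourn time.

Little's Law: L = λW, so W = L/λ
W = 3.9/8.0 = 0.4875 hours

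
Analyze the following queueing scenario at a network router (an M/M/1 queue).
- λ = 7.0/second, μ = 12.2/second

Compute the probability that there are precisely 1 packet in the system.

ρ = λ/μ = 7.0/12.2 = 0.5738
P(n) = (1-ρ)ρⁿ
P(1) = (1-0.5738) × 0.5738^1
P(1) = 0.4262 × 0.5738
P(1) = 0.2446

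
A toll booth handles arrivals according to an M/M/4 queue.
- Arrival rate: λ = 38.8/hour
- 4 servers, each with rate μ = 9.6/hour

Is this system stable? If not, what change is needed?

Stability requires ρ = λ/(cμ) < 1
ρ = 38.8/(4 × 9.6) = 38.8/38.40 = 1.0104
Since 1.0104 ≥ 1, the system is UNSTABLE.
Need c > λ/μ = 38.8/9.6 = 4.04.
Minimum servers needed: c = 5.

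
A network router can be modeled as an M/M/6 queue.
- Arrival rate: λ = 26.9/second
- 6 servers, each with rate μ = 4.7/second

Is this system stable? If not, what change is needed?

Stability requires ρ = λ/(cμ) < 1
ρ = 26.9/(6 × 4.7) = 26.9/28.20 = 0.9539
Since 0.9539 < 1, the system is STABLE.
The servers are busy 95.39% of the time.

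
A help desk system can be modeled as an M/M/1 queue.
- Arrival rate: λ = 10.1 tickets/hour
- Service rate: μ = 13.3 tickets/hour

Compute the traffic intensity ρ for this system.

Server utilization: ρ = λ/μ
ρ = 10.1/13.3 = 0.7594
The server is busy 75.94% of the time.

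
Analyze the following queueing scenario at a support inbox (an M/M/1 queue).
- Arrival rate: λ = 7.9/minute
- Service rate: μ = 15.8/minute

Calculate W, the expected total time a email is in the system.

First, compute utilization: ρ = λ/μ = 7.9/15.8 = 0.5000
For M/M/1: W = 1/(μ-λ)
W = 1/(15.8-7.9) = 1/7.90
W = 0.1266 minutes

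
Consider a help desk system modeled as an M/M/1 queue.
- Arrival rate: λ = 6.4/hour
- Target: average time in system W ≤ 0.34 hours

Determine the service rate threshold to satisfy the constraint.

For M/M/1: W = 1/(μ-λ)
Need W ≤ 0.34, so 1/(μ-λ) ≤ 0.34
μ - λ ≥ 1/0.34 = 2.9412
μ ≥ 6.4 + 2.9412 = 9.3412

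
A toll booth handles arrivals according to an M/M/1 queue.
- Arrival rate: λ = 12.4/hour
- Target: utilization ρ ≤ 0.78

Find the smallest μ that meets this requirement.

ρ = λ/μ, so μ = λ/ρ
μ ≥ 12.4/0.78 = 15.8974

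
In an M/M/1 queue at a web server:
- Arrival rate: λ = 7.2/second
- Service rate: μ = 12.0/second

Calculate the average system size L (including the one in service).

ρ = λ/μ = 7.2/12.0 = 0.6000
For M/M/1: L = λ/(μ-λ)
L = 7.2/(12.0-7.2) = 7.2/4.80
L = 1.5000 requests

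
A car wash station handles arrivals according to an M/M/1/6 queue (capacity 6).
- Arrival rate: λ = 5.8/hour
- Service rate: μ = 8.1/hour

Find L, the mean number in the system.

ρ = λ/μ = 5.8/8.1 = 0.71605
P₀ = (1-ρ)/(1-ρ^(K+1)) = (1-0.71605)/(1-0.71605^7) = 0.2840/0.9035 = 0.3143
P_K = P₀×ρ^K = 0.31428 × 0.71605^6 = 0.31428 × 0.13479 = 0.04236
L = ρ[1 - (K+1)ρ^K + Kρ^(K+1)] / [(1-ρ)(1-ρ^(K+1))]
L = 0.71605 × (1 - 7×0.13479 + 6×0.096517) / ((1 - 0.71605) × (1 - 0.096517)) = 1.7740 cars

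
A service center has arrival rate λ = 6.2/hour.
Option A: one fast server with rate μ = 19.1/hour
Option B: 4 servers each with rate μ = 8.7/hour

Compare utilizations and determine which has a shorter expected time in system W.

Option A: single server μ = 19.1 (M/M/1)
  ρ_A = 6.2/19.1 = 0.3246
  W_A = 1/(μ-λ) = 1/(19.1-6.2) = 1/12.90 = 0.07752

Option B: 4 servers μ = 8.7 (M/M/4)
  ρ_B = λ/(cμ) = 6.2/(4×8.7) = 0.1782
  Offered load a = λ/μ = cρ = 6.2/8.7 = 0.7126
  P₀ = [ Σₙ₌₀^3 aⁿ/n! + a^4/(4!(1-ρ)) ]⁻¹
  Σ = a^0/0! + a^1/1! + a^2/2! + a^3/3! = 1.0000 + 0.71264 + 0.25393 + 0.060321 = 2.0269
  a^4/(4!(1-ρ)) = 0.2579/(24 × 0.8218) = 0.01308
  P₀ = 1/(2.0269 + 0.01308) = 0.4902
  Lq = P₀·a^4·ρ / (4!(1-ρ)²) = 0.4902 × 0.2579 × 0.1782 / (24 × 0.6754) = 0.001390
  Wq_B = Lq/λ = 0.0013896/6.2 = 0.00022413
  W_B = Wq_B + 1/μ = 0.00022413 + 0.11494 = 0.1152

Since W_A = 0.07752 < W_B = 0.1152, Option A (single fast server) has the shorter time in system.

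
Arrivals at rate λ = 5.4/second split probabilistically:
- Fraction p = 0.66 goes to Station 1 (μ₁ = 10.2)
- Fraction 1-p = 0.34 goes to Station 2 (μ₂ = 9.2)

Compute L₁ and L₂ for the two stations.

Effective rates: λ₁ = 5.4×0.66 = 3.564, λ₂ = 5.4×0.34 = 1.836
Station 1: ρ₁ = 3.564/10.2 = 0.34941, L₁ = ρ₁/(1-ρ₁) = 0.34941/(1-0.34941) = 0.5371
Station 2: ρ₂ = 1.836/9.2 = 0.19957, L₂ = ρ₂/(1-ρ₂) = 0.19957/(1-0.19957) = 0.2493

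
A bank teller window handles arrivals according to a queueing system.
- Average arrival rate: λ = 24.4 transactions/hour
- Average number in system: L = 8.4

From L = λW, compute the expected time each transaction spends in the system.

Little's Law: L = λW, so W = L/λ
W = 8.4/24.4 = 0.3443 hours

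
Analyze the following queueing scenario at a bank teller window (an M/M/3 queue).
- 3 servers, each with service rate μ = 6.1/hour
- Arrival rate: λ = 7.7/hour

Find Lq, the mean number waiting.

Traffic intensity: ρ = λ/(cμ) = 7.7/(3×6.1) = 0.4208
Since ρ = 0.4208 < 1, system is stable.
Offered load a = λ/μ = cρ = 7.7/6.1 = 1.2623
P₀ = [ Σₙ₌₀^2 aⁿ/n! + a^3/(3!(1-ρ)) ]⁻¹
Σ = a^0/0! + a^1/1! + a^2/2! = 1.0000 + 1.2623 + 0.7967 = 3.0590
a^3/(3!(1-ρ)) = 2.0113/(6 × 0.57923) = 0.5787
P₀ = 1/(3.0590 + 0.5787) = 0.2749
Lq = P₀·a^3·ρ / (3!(1-ρ)²) = 0.2749 × 2.0113 × 0.4208 / (6 × 0.3355) = 0.1156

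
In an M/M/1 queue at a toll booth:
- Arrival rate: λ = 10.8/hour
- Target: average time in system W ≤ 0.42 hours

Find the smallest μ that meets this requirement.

For M/M/1: W = 1/(μ-λ)
Need W ≤ 0.42, so 1/(μ-λ) ≤ 0.42
μ - λ ≥ 1/0.42 = 2.3810
μ ≥ 10.8 + 2.3810 = 13.1810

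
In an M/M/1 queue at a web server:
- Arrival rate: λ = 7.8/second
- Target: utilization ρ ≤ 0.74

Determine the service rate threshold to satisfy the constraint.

ρ = λ/μ, so μ = λ/ρ
μ ≥ 7.8/0.74 = 10.5405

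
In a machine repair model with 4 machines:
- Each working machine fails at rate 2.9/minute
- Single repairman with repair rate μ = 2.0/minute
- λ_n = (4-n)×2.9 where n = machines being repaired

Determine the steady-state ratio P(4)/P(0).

P(4)/P(0) = ∏_{i=0}^{4-1} λ_i/μ_{i+1}
= (4-0)×2.9/2.0 × (4-1)×2.9/2.0 × (4-2)×2.9/2.0 × (4-3)×2.9/2.0
= 106.0921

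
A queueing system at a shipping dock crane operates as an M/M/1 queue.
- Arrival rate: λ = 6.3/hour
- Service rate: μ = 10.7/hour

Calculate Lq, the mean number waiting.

ρ = λ/μ = 6.3/10.7 = 0.5888
For M/M/1: Lq = λ²/(μ(μ-λ))
Lq = 39.69/(10.7 × 4.40)
Lq = 0.8430 containers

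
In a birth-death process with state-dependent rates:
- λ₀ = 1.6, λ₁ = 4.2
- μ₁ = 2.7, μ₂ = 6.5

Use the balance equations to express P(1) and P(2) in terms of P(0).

Balance equations:
State 0: λ₀P₀ = μ₁P₁ → P₁ = (λ₀/μ₁)P₀ = (1.6/2.7)P₀ = 0.5926P₀
State 1: P₂ = (λ₀λ₁)/(μ₁μ₂)P₀ = (1.6×4.2)/(2.7×6.5)P₀ = 0.3829P₀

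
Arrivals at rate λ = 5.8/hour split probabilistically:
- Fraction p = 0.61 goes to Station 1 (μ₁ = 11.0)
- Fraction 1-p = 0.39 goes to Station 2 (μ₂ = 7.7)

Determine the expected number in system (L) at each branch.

Effective rates: λ₁ = 5.8×0.61 = 3.538, λ₂ = 5.8×0.39 = 2.262
Station 1: ρ₁ = 3.538/11.0 = 0.3216, L₁ = ρ₁/(1-ρ₁) = 0.3216/(1-0.3216) = 0.4741
Station 2: ρ₂ = 2.262/7.7 = 0.2938, L₂ = ρ₂/(1-ρ₂) = 0.2938/(1-0.2938) = 0.4160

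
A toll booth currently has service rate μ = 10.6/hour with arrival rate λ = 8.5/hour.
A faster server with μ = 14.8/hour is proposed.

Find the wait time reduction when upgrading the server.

System 1: ρ₁ = 8.5/10.6 = 0.8019, W₁ = 1/(10.6-8.5) = 0.4762
System 2: ρ₂ = 8.5/14.8 = 0.5743, W₂ = 1/(14.8-8.5) = 0.1587
Improvement: (W₁-W₂)/W₁ = (0.4762-0.1587)/0.4762 = 66.67%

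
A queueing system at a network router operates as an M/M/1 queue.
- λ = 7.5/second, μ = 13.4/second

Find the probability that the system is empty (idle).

ρ = λ/μ = 7.5/13.4 = 0.5597
P(0) = 1 - ρ = 1 - 0.5597 = 0.4403
The server is idle 44.03% of the time.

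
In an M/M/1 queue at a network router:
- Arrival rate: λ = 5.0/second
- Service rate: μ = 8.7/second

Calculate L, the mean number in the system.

ρ = λ/μ = 5.0/8.7 = 0.5747
For M/M/1: L = λ/(μ-λ)
L = 5.0/(8.7-5.0) = 5.0/3.70
L = 1.3514 packets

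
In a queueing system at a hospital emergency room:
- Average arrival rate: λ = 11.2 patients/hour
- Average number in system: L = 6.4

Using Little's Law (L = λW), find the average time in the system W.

Little's Law: L = λW, so W = L/λ
W = 6.4/11.2 = 0.5714 hours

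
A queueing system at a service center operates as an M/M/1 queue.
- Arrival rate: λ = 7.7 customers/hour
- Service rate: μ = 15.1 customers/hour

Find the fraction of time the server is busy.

Server utilization: ρ = λ/μ
ρ = 7.7/15.1 = 0.5099
The server is busy 50.99% of the time.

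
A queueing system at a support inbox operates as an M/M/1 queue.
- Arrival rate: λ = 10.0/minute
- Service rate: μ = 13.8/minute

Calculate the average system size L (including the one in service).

ρ = λ/μ = 10.0/13.8 = 0.7246
For M/M/1: L = λ/(μ-λ)
L = 10.0/(13.8-10.0) = 10.0/3.80
L = 2.6316 emails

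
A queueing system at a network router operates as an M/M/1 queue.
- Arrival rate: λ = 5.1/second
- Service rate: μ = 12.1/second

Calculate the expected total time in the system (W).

First, compute utilization: ρ = λ/μ = 5.1/12.1 = 0.4215
For M/M/1: W = 1/(μ-λ)
W = 1/(12.1-5.1) = 1/7.00
W = 0.1429 seconds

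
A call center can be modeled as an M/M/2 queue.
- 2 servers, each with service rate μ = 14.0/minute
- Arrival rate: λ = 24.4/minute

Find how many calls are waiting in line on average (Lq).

Traffic intensity: ρ = λ/(cμ) = 24.4/(2×14.0) = 0.8714
Since ρ = 0.8714 < 1, system is stable.
Offered load a = λ/μ = cρ = 24.4/14.0 = 1.7429
P₀ = [ Σₙ₌₀^1 aⁿ/n! + a^2/(2!(1-ρ)) ]⁻¹
Σ = a^0/0! + a^1/1! = 1.0000 + 1.7429 = 2.7429
a^2/(2!(1-ρ)) = 3.03755/(2 × 0.128571) = 11.8127
P₀ = 1/(2.7429 + 11.8127) = 0.06870
Lq = P₀·a^2·ρ / (2!(1-ρ)²) = 0.0687023 × 3.03755 × 0.871429 / (2 × 0.0165306) = 5.5006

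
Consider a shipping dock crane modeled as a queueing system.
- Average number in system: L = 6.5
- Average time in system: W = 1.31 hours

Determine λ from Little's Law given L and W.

Little's Law: L = λW, so λ = L/W
λ = 6.5/1.31 = 4.9618 containers/hour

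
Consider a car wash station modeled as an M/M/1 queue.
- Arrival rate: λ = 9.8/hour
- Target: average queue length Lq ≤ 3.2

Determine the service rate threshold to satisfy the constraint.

For M/M/1: Lq = λ²/(μ(μ-λ))
Need Lq ≤ 3.2, i.e. μ(μ-λ) ≥ λ²/3.2
μ² - 9.8μ - 96.04/3.2 ≥ 0  →  μ² - 9.8μ - 30.0125 ≥ 0
Quadratic formula (positive root): μ = [λ + √(λ² + 4×30.0125)]/2
Discriminant: 96.04 + 4×30.0125 = 216.0900, √216.0900 = 14.7000
μ ≥ (9.8 + 14.7000)/2 = 12.2500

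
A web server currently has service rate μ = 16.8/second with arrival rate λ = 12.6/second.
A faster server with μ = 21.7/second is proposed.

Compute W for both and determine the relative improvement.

System 1: ρ₁ = 12.6/16.8 = 0.7500, W₁ = 1/(16.8-12.6) = 0.23810
System 2: ρ₂ = 12.6/21.7 = 0.5806, W₂ = 1/(21.7-12.6) = 0.10989
Improvement: (W₁-W₂)/W₁ = (0.23810-0.10989)/0.23810 = 53.85%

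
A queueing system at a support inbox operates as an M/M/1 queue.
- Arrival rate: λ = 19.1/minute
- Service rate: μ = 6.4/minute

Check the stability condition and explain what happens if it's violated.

Stability requires ρ = λ/(cμ) < 1
ρ = 19.1/(1 × 6.4) = 19.1/6.40 = 2.9844
Since 2.9844 ≥ 1, the system is UNSTABLE.
Queue grows without bound. Need μ > λ = 19.1.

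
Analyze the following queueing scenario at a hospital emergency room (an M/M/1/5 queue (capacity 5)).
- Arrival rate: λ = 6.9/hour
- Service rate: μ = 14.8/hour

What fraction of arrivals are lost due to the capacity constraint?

ρ = λ/μ = 6.9/14.8 = 0.46622
P₀ = (1-ρ)/(1-ρ^(K+1)) = (1-0.46622)/(1-0.46622^6) = 0.53378/0.98973 = 0.5393
P_K = P₀×ρ^K = 0.5393 × 0.46622^5 = 0.5393 × 0.02203 = 0.01188
Blocking probability = 1.19%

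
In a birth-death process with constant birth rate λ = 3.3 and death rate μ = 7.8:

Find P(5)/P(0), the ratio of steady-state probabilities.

For constant rates: P(n)/P(0) = (λ/μ)^n
P(5)/P(0) = (3.3/7.8)^5 = 0.423077^5 = 0.01355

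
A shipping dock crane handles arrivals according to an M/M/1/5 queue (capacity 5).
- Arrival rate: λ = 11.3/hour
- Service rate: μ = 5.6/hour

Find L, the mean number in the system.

ρ = λ/μ = 11.3/5.6 = 2.0179
P₀ = (1-ρ)/(1-ρ^(K+1)) = (1-2.0179)/(1-2.0179^6) = -1.0179/-66.5146 = 0.01530
P_K = P₀×ρ^K = 0.015303 × 2.0179^5 = 0.015303 × 33.4579 = 0.5120
L = ρ[1 - (K+1)ρ^K + Kρ^(K+1)] / [(1-ρ)(1-ρ^(K+1))]
L = 2.0179 × (1 - 6×33.4579 + 5×67.5146) / ((1 - 2.0179) × (1 - 67.5146)) = 4.1078 containers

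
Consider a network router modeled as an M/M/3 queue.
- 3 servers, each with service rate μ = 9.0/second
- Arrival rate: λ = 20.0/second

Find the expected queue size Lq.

Traffic intensity: ρ = λ/(cμ) = 20.0/(3×9.0) = 0.7407
Since ρ = 0.7407 < 1, system is stable.
Offered load a = λ/μ = cρ = 20.0/9.0 = 2.2222
P₀ = [ Σₙ₌₀^2 aⁿ/n! + a^3/(3!(1-ρ)) ]⁻¹
Σ = a^0/0! + a^1/1! + a^2/2! = 1.00000 + 2.22222 + 2.46914 = 5.6914
a^3/(3!(1-ρ)) = 10.9739/(6 × 0.259259) = 7.0547
P₀ = 1/(5.6914 + 7.0547) = 0.07846
Lq = P₀·a^3·ρ / (3!(1-ρ)²) = 0.078456 × 10.9739 × 0.74074 / (6 × 0.067215) = 1.5814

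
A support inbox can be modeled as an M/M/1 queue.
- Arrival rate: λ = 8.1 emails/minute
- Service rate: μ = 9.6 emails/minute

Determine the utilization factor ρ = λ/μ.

Server utilization: ρ = λ/μ
ρ = 8.1/9.6 = 0.8438
The server is busy 84.38% of the time.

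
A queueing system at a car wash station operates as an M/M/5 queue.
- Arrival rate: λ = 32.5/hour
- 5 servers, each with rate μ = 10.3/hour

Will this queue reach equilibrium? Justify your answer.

Stability requires ρ = λ/(cμ) < 1
ρ = 32.5/(5 × 10.3) = 32.5/51.50 = 0.6311
Since 0.6311 < 1, the system is STABLE.
The servers are busy 63.11% of the time.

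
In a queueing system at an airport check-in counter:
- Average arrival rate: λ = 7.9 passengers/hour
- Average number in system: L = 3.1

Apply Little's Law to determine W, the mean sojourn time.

Little's Law: L = λW, so W = L/λ
W = 3.1/7.9 = 0.3924 hours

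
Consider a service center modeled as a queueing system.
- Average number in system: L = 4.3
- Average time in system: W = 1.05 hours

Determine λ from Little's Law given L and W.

Little's Law: L = λW, so λ = L/W
λ = 4.3/1.05 = 4.0952 customers/hour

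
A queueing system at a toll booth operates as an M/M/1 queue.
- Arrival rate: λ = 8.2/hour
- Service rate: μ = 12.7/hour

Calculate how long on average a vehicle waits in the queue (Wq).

First, compute utilization: ρ = λ/μ = 8.2/12.7 = 0.6457
For M/M/1: Wq = λ/(μ(μ-λ))
Wq = 8.2/(12.7 × (12.7-8.2))
Wq = 8.2/(12.7 × 4.50)
Wq = 0.1435 hours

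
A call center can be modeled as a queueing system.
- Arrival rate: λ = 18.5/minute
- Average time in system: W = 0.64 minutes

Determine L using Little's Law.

Little's Law: L = λW
L = 18.5 × 0.64 = 11.8400 calls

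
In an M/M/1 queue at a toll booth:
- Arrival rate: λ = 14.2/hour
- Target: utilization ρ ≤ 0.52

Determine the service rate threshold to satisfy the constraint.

ρ = λ/μ, so μ = λ/ρ
μ ≥ 14.2/0.52 = 27.3077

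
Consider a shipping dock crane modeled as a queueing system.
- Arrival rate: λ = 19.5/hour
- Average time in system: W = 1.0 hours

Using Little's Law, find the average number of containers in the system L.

Little's Law: L = λW
L = 19.5 × 1.0 = 19.5000 containers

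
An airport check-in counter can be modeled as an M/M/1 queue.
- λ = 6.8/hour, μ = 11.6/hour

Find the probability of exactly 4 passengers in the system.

ρ = λ/μ = 6.8/11.6 = 0.5862
P(n) = (1-ρ)ρⁿ
P(4) = (1-0.5862) × 0.5862^4
P(4) = 0.41380 × 0.11808
P(4) = 0.04886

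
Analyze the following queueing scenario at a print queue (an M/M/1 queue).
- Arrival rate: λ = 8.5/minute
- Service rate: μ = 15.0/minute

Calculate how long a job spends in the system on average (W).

First, compute utilization: ρ = λ/μ = 8.5/15.0 = 0.5667
For M/M/1: W = 1/(μ-λ)
W = 1/(15.0-8.5) = 1/6.50
W = 0.1538 minutes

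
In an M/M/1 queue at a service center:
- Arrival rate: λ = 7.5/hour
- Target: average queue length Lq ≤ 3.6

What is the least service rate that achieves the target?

For M/M/1: Lq = λ²/(μ(μ-λ))
Need Lq ≤ 3.6, i.e. μ(μ-λ) ≥ λ²/3.6
μ² - 7.5μ - 56.25/3.6 ≥ 0  →  μ² - 7.5μ - 15.6250 ≥ 0
Quadratic formula (positive root): μ = [λ + √(λ² + 4×15.6250)]/2
Discriminant: 56.25 + 4×15.6250 = 118.7500, √118.7500 = 10.8972
μ ≥ (7.5 + 10.8972)/2 = 9.1986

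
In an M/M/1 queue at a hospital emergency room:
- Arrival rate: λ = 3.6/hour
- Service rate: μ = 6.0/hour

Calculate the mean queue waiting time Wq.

First, compute utilization: ρ = λ/μ = 3.6/6.0 = 0.6000
For M/M/1: Wq = λ/(μ(μ-λ))
Wq = 3.6/(6.0 × (6.0-3.6))
Wq = 3.6/(6.0 × 2.40)
Wq = 0.2500 hours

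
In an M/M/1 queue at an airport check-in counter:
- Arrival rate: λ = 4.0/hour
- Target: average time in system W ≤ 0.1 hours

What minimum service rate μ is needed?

For M/M/1: W = 1/(μ-λ)
Need W ≤ 0.1, so 1/(μ-λ) ≤ 0.1
μ - λ ≥ 1/0.1 = 10.0000
μ ≥ 4.0 + 10.0000 = 14.0000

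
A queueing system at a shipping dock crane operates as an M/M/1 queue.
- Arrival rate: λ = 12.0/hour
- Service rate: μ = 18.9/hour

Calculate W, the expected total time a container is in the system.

First, compute utilization: ρ = λ/μ = 12.0/18.9 = 0.6349
For M/M/1: W = 1/(μ-λ)
W = 1/(18.9-12.0) = 1/6.90
W = 0.1449 hours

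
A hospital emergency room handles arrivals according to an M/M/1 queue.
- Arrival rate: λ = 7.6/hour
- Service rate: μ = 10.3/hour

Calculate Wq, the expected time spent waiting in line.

First, compute utilization: ρ = λ/μ = 7.6/10.3 = 0.7379
For M/M/1: Wq = λ/(μ(μ-λ))
Wq = 7.6/(10.3 × (10.3-7.6))
Wq = 7.6/(10.3 × 2.70)
Wq = 0.2733 hours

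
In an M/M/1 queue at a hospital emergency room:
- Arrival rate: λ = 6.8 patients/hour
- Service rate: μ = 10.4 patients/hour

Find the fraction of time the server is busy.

Server utilization: ρ = λ/μ
ρ = 6.8/10.4 = 0.6538
The server is busy 65.38% of the time.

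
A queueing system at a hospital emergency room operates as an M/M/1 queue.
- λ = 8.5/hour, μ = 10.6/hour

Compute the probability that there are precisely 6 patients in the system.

ρ = λ/μ = 8.5/10.6 = 0.80189
P(n) = (1-ρ)ρⁿ
P(6) = (1-0.80189) × 0.80189^6
P(6) = 0.1981 × 0.2659
P(6) = 0.05267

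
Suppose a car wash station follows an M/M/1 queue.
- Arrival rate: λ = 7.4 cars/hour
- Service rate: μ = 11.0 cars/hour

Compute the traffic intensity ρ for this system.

Server utilization: ρ = λ/μ
ρ = 7.4/11.0 = 0.6727
The server is busy 67.27% of the time.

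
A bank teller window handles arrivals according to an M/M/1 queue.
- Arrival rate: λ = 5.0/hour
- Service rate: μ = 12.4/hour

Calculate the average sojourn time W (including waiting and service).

First, compute utilization: ρ = λ/μ = 5.0/12.4 = 0.4032
For M/M/1: W = 1/(μ-λ)
W = 1/(12.4-5.0) = 1/7.40
W = 0.1351 hours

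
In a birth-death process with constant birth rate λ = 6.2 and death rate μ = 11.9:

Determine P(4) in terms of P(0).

For constant rates: P(n)/P(0) = (λ/μ)^n
P(4)/P(0) = (6.2/11.9)^4 = 0.5210^4 = 0.07368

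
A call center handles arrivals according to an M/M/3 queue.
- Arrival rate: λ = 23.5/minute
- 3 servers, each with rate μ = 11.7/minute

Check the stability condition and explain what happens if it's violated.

Stability requires ρ = λ/(cμ) < 1
ρ = 23.5/(3 × 11.7) = 23.5/35.10 = 0.6695
Since 0.6695 < 1, the system is STABLE.
The servers are busy 66.95% of the time.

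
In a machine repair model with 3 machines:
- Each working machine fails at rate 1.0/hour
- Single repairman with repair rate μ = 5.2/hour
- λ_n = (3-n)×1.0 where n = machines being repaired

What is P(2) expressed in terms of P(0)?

P(2)/P(0) = ∏_{i=0}^{2-1} λ_i/μ_{i+1}
= (3-0)×1.0/5.2 × (3-1)×1.0/5.2
= 0.2219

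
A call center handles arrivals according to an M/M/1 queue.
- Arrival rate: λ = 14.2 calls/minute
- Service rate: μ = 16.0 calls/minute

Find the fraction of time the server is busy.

Server utilization: ρ = λ/μ
ρ = 14.2/16.0 = 0.8875
The server is busy 88.75% of the time.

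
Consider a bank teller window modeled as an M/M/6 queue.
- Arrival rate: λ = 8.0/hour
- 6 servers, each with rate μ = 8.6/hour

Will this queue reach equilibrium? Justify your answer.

Stability requires ρ = λ/(cμ) < 1
ρ = 8.0/(6 × 8.6) = 8.0/51.60 = 0.1550
Since 0.1550 < 1, the system is STABLE.
The servers are busy 15.50% of the time.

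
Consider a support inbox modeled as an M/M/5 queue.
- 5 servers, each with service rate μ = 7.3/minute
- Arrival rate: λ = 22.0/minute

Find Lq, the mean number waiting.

Traffic intensity: ρ = λ/(cμ) = 22.0/(5×7.3) = 0.6027
Since ρ = 0.6027 < 1, system is stable.
Offered load a = λ/μ = cρ = 22.0/7.3 = 3.0137
P₀ = [ Σₙ₌₀^4 aⁿ/n! + a^5/(5!(1-ρ)) ]⁻¹
Σ = a^0/0! + a^1/1! + a^2/2! + a^3/3! + a^4/4! = 1.0000 + 3.0137 + 4.5412 + 4.5619 + 3.4371 = 16.5539
a^5/(5!(1-ρ)) = 248.5988/(120 × 0.39726) = 5.2149
P₀ = 1/(16.5539 + 5.2149) = 0.04594
Lq = P₀·a^5·ρ / (5!(1-ρ)²) = 0.04594 × 248.5988 × 0.6027 / (120 × 0.1578) = 0.3635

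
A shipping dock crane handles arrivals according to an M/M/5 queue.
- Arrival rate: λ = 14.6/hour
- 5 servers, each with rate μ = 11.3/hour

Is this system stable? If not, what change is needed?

Stability requires ρ = λ/(cμ) < 1
ρ = 14.6/(5 × 11.3) = 14.6/56.50 = 0.2584
Since 0.2584 < 1, the system is STABLE.
The servers are busy 25.84% of the time.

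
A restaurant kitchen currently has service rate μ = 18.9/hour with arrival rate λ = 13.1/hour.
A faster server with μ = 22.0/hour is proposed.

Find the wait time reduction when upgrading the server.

System 1: ρ₁ = 13.1/18.9 = 0.6931, W₁ = 1/(18.9-13.1) = 0.17241
System 2: ρ₂ = 13.1/22.0 = 0.5955, W₂ = 1/(22.0-13.1) = 0.11236
Improvement: (W₁-W₂)/W₁ = (0.17241-0.11236)/0.17241 = 34.83%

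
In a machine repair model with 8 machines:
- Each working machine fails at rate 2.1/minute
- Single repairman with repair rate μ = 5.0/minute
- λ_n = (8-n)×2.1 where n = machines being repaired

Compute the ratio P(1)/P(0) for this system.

P(1)/P(0) = ∏_{i=0}^{1-1} λ_i/μ_{i+1}
= (8-0)×2.1/5.0
= 3.3600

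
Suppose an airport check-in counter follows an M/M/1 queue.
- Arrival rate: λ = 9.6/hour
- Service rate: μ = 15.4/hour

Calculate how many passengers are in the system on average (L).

ρ = λ/μ = 9.6/15.4 = 0.6234
For M/M/1: L = λ/(μ-λ)
L = 9.6/(15.4-9.6) = 9.6/5.80
L = 1.6552 passengers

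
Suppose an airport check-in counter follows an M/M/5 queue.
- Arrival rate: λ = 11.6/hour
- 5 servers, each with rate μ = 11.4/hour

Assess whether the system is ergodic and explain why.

Stability requires ρ = λ/(cμ) < 1
ρ = 11.6/(5 × 11.4) = 11.6/57.00 = 0.2035
Since 0.2035 < 1, the system is STABLE.
The servers are busy 20.35% of the time.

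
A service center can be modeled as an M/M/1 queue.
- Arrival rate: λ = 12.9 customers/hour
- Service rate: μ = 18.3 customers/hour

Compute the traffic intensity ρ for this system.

Server utilization: ρ = λ/μ
ρ = 12.9/18.3 = 0.7049
The server is busy 70.49% of the time.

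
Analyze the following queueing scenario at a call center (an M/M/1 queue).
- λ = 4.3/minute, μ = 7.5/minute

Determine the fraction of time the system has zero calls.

ρ = λ/μ = 4.3/7.5 = 0.5733
P(0) = 1 - ρ = 1 - 0.5733 = 0.4267
The server is idle 42.67% of the time.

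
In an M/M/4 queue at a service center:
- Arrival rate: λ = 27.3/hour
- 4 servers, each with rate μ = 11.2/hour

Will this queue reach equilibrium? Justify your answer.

Stability requires ρ = λ/(cμ) < 1
ρ = 27.3/(4 × 11.2) = 27.3/44.80 = 0.6094
Since 0.6094 < 1, the system is STABLE.
The servers are busy 60.94% of the time.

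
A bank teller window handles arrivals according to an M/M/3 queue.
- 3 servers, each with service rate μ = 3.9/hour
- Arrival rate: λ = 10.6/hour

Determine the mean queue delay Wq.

Traffic intensity: ρ = λ/(cμ) = 10.6/(3×3.9) = 0.9060
Since ρ = 0.9060 < 1, system is stable.
Offered load a = λ/μ = cρ = 10.6/3.9 = 2.7179
P₀ = [ Σₙ₌₀^2 aⁿ/n! + a^3/(3!(1-ρ)) ]⁻¹
Σ = a^0/0! + a^1/1! + a^2/2! = 1.00000 + 2.71795 + 3.69362 = 7.4116
a^3/(3!(1-ρ)) = 20.07815/(6 × 0.09401709) = 35.5931
P₀ = 1/(7.4116 + 35.5931) = 0.02325
Lq = P₀·a^3·ρ / (3!(1-ρ)²) = 0.0232533 × 20.0782 × 0.905983 / (6 × 0.00883921) = 7.9756
Wq = Lq/λ = 7.9756/10.6 = 0.7524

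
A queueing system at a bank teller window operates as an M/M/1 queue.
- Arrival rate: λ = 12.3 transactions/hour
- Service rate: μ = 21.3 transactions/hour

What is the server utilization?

Server utilization: ρ = λ/μ
ρ = 12.3/21.3 = 0.5775
The server is busy 57.75% of the time.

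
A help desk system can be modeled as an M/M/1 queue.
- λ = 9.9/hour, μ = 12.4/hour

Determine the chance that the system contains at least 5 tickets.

ρ = λ/μ = 9.9/12.4 = 0.7984
P(N ≥ n) = ρⁿ
P(N ≥ 5) = 0.7984^5
P(N ≥ 5) = 0.3244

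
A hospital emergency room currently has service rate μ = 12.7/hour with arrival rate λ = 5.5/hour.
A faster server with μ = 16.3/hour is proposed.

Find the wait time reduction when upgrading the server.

System 1: ρ₁ = 5.5/12.7 = 0.4331, W₁ = 1/(12.7-5.5) = 0.13889
System 2: ρ₂ = 5.5/16.3 = 0.3374, W₂ = 1/(16.3-5.5) = 0.092593
Improvement: (W₁-W₂)/W₁ = (0.13889-0.092593)/0.13889 = 33.33%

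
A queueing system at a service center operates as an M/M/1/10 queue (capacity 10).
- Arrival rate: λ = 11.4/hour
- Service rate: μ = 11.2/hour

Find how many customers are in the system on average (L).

ρ = λ/μ = 11.4/11.2 = 1.01786
P₀ = (1-ρ)/(1-ρ^(K+1)) = (1-1.01786)/(1-1.01786^11) = -0.017860/-0.21498 = 0.08308
P_K = P₀×ρ^K = 0.08308 × 1.01786^10 = 0.08308 × 1.1937 = 0.09917
L = ρ[1 - (K+1)ρ^K + Kρ^(K+1)] / [(1-ρ)(1-ρ^(K+1))]
L = 1.01786 × (1 - 11×1.19365955 + 10×1.21497831) / ((1 - 1.01786) × (1 - 1.21497831)) = 5.1769 customers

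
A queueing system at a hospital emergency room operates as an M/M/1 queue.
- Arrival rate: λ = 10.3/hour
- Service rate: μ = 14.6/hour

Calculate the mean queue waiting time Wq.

First, compute utilization: ρ = λ/μ = 10.3/14.6 = 0.7055
For M/M/1: Wq = λ/(μ(μ-λ))
Wq = 10.3/(14.6 × (14.6-10.3))
Wq = 10.3/(14.6 × 4.30)
Wq = 0.1641 hours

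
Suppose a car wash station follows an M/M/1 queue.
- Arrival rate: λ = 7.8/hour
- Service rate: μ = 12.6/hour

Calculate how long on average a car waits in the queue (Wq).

First, compute utilization: ρ = λ/μ = 7.8/12.6 = 0.6190
For M/M/1: Wq = λ/(μ(μ-λ))
Wq = 7.8/(12.6 × (12.6-7.8))
Wq = 7.8/(12.6 × 4.80)
Wq = 0.1290 hours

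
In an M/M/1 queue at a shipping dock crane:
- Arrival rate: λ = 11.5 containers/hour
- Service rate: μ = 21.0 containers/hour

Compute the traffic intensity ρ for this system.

Server utilization: ρ = λ/μ
ρ = 11.5/21.0 = 0.5476
The server is busy 54.76% of the time.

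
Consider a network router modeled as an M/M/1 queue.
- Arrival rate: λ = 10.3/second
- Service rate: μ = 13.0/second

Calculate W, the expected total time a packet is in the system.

First, compute utilization: ρ = λ/μ = 10.3/13.0 = 0.7923
For M/M/1: W = 1/(μ-λ)
W = 1/(13.0-10.3) = 1/2.70
W = 0.3704 seconds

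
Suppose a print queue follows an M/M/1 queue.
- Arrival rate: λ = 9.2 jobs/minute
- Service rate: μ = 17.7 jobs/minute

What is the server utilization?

Server utilization: ρ = λ/μ
ρ = 9.2/17.7 = 0.5198
The server is busy 51.98% of the time.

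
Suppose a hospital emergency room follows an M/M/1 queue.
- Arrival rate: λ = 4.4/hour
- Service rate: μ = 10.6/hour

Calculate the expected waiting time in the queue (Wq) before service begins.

First, compute utilization: ρ = λ/μ = 4.4/10.6 = 0.4151
For M/M/1: Wq = λ/(μ(μ-λ))
Wq = 4.4/(10.6 × (10.6-4.4))
Wq = 4.4/(10.6 × 6.20)
Wq = 0.06695 hours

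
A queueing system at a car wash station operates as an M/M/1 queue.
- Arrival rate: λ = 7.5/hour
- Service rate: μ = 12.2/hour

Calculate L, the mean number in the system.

ρ = λ/μ = 7.5/12.2 = 0.6148
For M/M/1: L = λ/(μ-λ)
L = 7.5/(12.2-7.5) = 7.5/4.70
L = 1.5957 cars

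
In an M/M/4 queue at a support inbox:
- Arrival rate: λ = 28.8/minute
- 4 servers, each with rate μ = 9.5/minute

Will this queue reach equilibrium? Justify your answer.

Stability requires ρ = λ/(cμ) < 1
ρ = 28.8/(4 × 9.5) = 28.8/38.00 = 0.7579
Since 0.7579 < 1, the system is STABLE.
The servers are busy 75.79% of the time.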